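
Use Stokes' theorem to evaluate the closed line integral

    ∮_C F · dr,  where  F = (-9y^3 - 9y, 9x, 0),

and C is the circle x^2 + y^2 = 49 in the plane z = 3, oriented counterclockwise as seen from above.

Let S be the flat disk x^2 + y^2 ≤ 49 in the plane z = 3, with upward unit normal n̂ = ẑ. By Stokes' theorem,

    ∮_C F · dr = ∬_S (∇ × F) · n̂ dS = ∬_D (curl F)_z dA,

where D is the disk x^2 + y^2 ≤ 49.

Compute the curl of F = (-9y^3 - 9y, 9x, 0):
    (∇ × F)_x = ∂F_z/∂y - ∂F_y/∂z = 0,
    (∇ × F)_y = ∂F_x/∂z - ∂F_z/∂x = 0,
    (∇ × F)_z = ∂F_y/∂x - ∂F_x/∂y = 27y^2 + 18.

On z = 3, (curl F)_z = 27y^2 + 18.

Convert to polar (x = r cos θ, y = r sin θ, dA = r dr dθ); the integrand becomes 27r^2sin(θ)^2 + 18, so

    ∬_D (curl F)_z dA = ∫_0^{2π} ∫_0^{7} (27r^2sin(θ)^2 + 18) · r dr dθ.

Inner (r from 0 to 7): 64827sin(θ)^2/4 + 441.
Outer (θ from 0 to 2π): 68355π/4.

Therefore ∮_C F · dr = 68355π/4.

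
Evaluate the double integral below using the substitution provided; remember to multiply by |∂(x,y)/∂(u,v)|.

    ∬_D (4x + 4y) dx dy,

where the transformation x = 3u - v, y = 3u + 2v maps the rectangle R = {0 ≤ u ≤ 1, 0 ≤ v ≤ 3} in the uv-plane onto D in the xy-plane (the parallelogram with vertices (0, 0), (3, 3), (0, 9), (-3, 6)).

Compute the Jacobian determinant of (x, y) with respect to (u, v):

    ∂(x,y)/∂(u,v) = | 3  -1 | = (3)(2) - (-1)(3) = 9.
                   | 3  2 |

Its absolute value is |J| = 9 (the area scaling factor).

Substituting x = 3u - v, y = 3u + 2v into the integrand,

    4x + 4y → 24u + 4v,

so the integral becomes

    ∬_R (24u + 4v) · |J| du dv = ∫_0^1 ∫_0^3 (216u + 36v) dv du.

Inner (v): 648u + 162.
Outer (u): 486.

Therefore ∬_D (4x + 4y) dx dy = 486.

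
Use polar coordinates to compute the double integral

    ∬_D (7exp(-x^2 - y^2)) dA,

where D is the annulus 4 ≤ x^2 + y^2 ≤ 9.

The region D is 2 ≤ r ≤ 3, 0 ≤ θ ≤ 2π in polar coordinates, where x = r cos(θ), y = r sin(θ), and dA = r dr dθ.

Under the substitution, the integrand becomes 7exp(-r^2), so

    ∬_D (7exp(-x^2 - y^2)) dA = ∫_{0}^{2π} ∫_{2}^{3} (7exp(-r^2)) · r dr dθ.

Inner integral (in r): ∫_{2}^{3} (7exp(-r^2)) · r dr = -(7 - 7exp(5))exp(-9)/2.

Outer integral (in θ): ∫_{0}^{2π} (-(7 - 7exp(5))exp(-9)/2) dθ = -7π (1 - exp(5))exp(-9).

Therefore ∬_D (7exp(-x^2 - y^2)) dA = -7π (1 - exp(5))exp(-9).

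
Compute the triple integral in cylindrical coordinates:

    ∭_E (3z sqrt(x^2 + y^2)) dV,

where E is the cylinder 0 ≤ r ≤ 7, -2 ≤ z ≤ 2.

In cylindrical coordinates, x = r cos(θ), y = r sin(θ), z = z, and dV = r dr dθ dz.

The integrand becomes 3r z, so

    ∭_E (3z sqrt(x^2 + y^2)) dV = ∫_{0}^{2π} ∫_{0}^{7} ∫_{-2}^{2} (3r z) · r dz dr dθ.

Inner (z): 0.
Middle (r from 0 to 7): 0.
Outer (θ): 0.

Therefore the triple integral equals 0.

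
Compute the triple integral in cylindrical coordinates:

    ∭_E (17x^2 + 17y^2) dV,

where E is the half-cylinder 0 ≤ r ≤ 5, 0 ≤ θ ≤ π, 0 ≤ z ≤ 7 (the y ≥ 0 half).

In cylindrical coordinates, x = r cos(θ), y = r sin(θ), z = z, and dV = r dr dθ dz.

The integrand becomes 17r^2, so

    ∭_E (17x^2 + 17y^2) dV = ∫_{0}^{π} ∫_{0}^{5} ∫_{0}^{7} (17r^2) · r dz dr dθ.

Inner (z): 119r^3.
Middle (r from 0 to 5): 74375/4.
Outer (θ): 74375π/4.

Therefore the triple integral equals 74375π/4.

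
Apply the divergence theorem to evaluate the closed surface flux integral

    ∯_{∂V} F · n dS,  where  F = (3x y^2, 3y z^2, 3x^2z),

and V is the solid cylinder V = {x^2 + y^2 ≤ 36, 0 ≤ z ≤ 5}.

By the divergence theorem,

    ∯_{∂V} F · n dS = ∭_V (∇ · F) dV.

Compute the divergence:
    ∇ · F = ∂F_x/∂x + ∂F_y/∂y + ∂F_z/∂z = 3y^2 + 3z^2 + 3x^2 = 3x^2 + 3y^2 + 3z^2.

In cylindrical coordinates, x = r cos(θ), y = r sin(θ), z = z, dV = r dr dθ dz, with 0 ≤ r ≤ 6, 0 ≤ θ ≤ 2π, 0 ≤ z ≤ 5.

The integrand, after substitution and multiplying by the volume element, becomes (3r^2 + 3z^2) · r, so

    ∭_V (∇·F) dV = ∫_0^{2π} ∫_0^{6} ∫_0^{5} (3r^2 + 3z^2) · r dz dr dθ.

Inner (z from 0 to 5): 15r^3 + 125r.
Middle (r from 0 to 6): 7110.
Outer (θ from 0 to 2π): 14220π.

Therefore ∯_{∂V} F · n dS = 14220π.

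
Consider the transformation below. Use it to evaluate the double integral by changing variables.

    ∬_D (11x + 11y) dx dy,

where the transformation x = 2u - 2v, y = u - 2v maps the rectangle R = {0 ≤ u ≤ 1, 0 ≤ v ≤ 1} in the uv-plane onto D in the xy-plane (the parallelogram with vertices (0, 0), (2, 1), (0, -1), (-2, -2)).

Compute the Jacobian determinant of (x, y) with respect to (u, v):

    ∂(x,y)/∂(u,v) = | 2  -2 | = (2)(-2) - (-2)(1) = -2.
                   | 1  -2 |

Its absolute value is |J| = 2 (the area scaling factor).

Substituting x = 2u - 2v, y = u - 2v into the integrand,

    11x + 11y → 33u - 44v,

so the integral becomes

    ∬_R (33u - 44v) · |J| du dv = ∫_0^1 ∫_0^1 (66u - 88v) dv du.

Inner (v): 66u - 44.
Outer (u): -11.

Therefore ∬_D (11x + 11y) dx dy = -11.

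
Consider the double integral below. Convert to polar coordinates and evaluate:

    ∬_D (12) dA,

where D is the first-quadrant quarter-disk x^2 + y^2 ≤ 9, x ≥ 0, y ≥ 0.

The region D is 0 ≤ r ≤ 3, 0 ≤ θ ≤ π/2 in polar coordinates, where x = r cos(θ), y = r sin(θ), and dA = r dr dθ.

Under the substitution, the integrand becomes 12, so

    ∬_D (12) dA = ∫_{0}^{π/2} ∫_{0}^{3} (12) · r dr dθ.

Inner integral (in r): ∫_{0}^{3} (12) · r dr = 54.

Outer integral (in θ): ∫_{0}^{π/2} (54) dθ = 27π.

Therefore ∬_D (12) dA = 27π.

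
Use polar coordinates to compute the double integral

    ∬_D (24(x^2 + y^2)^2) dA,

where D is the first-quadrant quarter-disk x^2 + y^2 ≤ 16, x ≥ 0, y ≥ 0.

The region D is 0 ≤ r ≤ 4, 0 ≤ θ ≤ π/2 in polar coordinates, where x = r cos(θ), y = r sin(θ), and dA = r dr dθ.

Under the substitution, the integrand becomes 24r^4, so

    ∬_D (24(x^2 + y^2)^2) dA = ∫_{0}^{π/2} ∫_{0}^{4} (24r^4) · r dr dθ.

Inner integral (in r): ∫_{0}^{4} (24r^4) · r dr = 16384.

Outer integral (in θ): ∫_{0}^{π/2} (16384) dθ = 8192π.

Therefore ∬_D (24(x^2 + y^2)^2) dA = 8192π.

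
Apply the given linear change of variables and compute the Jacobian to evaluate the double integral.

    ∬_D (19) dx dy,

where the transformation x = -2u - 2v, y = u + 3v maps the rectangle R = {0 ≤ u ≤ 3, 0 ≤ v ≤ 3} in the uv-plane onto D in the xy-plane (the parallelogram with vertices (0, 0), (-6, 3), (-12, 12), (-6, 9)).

Compute the Jacobian determinant of (x, y) with respect to (u, v):

    ∂(x,y)/∂(u,v) = | -2  -2 | = (-2)(3) - (-2)(1) = -4.
                   | 1  3 |

Its absolute value is |J| = 4 (the area scaling factor).

Substituting x = -2u - 2v, y = u + 3v into the integrand,

    19 → 19,

so the integral becomes

    ∬_R (19) · |J| du dv = ∫_0^3 ∫_0^3 (76) dv du.

Inner (v): 228.
Outer (u): 684.

Therefore ∬_D (19) dx dy = 684.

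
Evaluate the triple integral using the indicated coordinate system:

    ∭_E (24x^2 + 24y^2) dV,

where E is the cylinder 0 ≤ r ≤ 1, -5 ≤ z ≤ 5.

In cylindrical coordinates, x = r cos(θ), y = r sin(θ), z = z, and dV = r dr dθ dz.

The integrand becomes 24r^2, so

    ∭_E (24x^2 + 24y^2) dV = ∫_{0}^{2π} ∫_{0}^{1} ∫_{-5}^{5} (24r^2) · r dz dr dθ.

Inner (z): 240r^3.
Middle (r from 0 to 1): 60.
Outer (θ): 120π.

Therefore the triple integral equals 120π.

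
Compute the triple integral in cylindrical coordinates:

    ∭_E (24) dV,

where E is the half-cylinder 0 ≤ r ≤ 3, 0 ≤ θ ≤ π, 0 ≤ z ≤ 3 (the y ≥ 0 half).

In cylindrical coordinates, x = r cos(θ), y = r sin(θ), z = z, and dV = r dr dθ dz.

The integrand becomes 24, so

    ∭_E (24) dV = ∫_{0}^{π} ∫_{0}^{3} ∫_{0}^{3} (24) · r dz dr dθ.

Inner (z): 72r.
Middle (r from 0 to 3): 324.
Outer (θ): 324π.

Therefore the triple integral equals 324π.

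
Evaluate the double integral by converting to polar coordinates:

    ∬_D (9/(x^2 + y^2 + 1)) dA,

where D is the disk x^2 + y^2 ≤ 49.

The region D is 0 ≤ r ≤ 7, 0 ≤ θ ≤ 2π in polar coordinates, where x = r cos(θ), y = r sin(θ), and dA = r dr dθ.

Under the substitution, the integrand becomes 9/(r^2 + 1), so

    ∬_D (9/(x^2 + y^2 + 1)) dA = ∫_{0}^{2π} ∫_{0}^{7} (9/(r^2 + 1)) · r dr dθ.

Inner integral (in r): ∫_{0}^{7} (9/(r^2 + 1)) · r dr = 9log(50)/2.

Outer integral (in θ): ∫_{0}^{2π} (9log(50)/2) dθ = 9π log(50).

Therefore ∬_D (9/(x^2 + y^2 + 1)) dA = 9π log(50).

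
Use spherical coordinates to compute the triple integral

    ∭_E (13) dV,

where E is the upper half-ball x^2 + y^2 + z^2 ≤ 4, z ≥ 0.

In spherical coordinates, x = ρ sin(φ) cos(θ), y = ρ sin(φ) sin(θ), z = ρ cos(φ), and dV = ρ^2 sin(φ) dρ dφ dθ.

The integrand becomes 13, so

    ∭_E (13) dV = ∫_{0}^{2π} ∫_{0}^{π/2} ∫_{0}^{2} (13) · ρ^2 sin(φ) dρ dφ dθ.

Inner (ρ): 104sin(φ)/3.
Middle (φ): 104/3.
Outer (θ): 208π/3.

Therefore the triple integral equals 208π/3.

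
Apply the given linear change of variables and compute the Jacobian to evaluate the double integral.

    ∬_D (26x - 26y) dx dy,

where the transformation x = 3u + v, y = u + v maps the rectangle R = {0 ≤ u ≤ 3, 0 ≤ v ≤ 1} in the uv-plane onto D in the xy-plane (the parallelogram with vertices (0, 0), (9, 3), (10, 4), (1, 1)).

Compute the Jacobian determinant of (x, y) with respect to (u, v):

    ∂(x,y)/∂(u,v) = | 3  1 | = (3)(1) - (1)(1) = 2.
                   | 1  1 |

Its absolute value is |J| = 2 (the area scaling factor).

Substituting x = 3u + v, y = u + v into the integrand,

    26x - 26y → 52u,

so the integral becomes

    ∬_R (52u) · |J| du dv = ∫_0^3 ∫_0^1 (104u) dv du.

Inner (v): 104u.
Outer (u): 468.

Therefore ∬_D (26x - 26y) dx dy = 468.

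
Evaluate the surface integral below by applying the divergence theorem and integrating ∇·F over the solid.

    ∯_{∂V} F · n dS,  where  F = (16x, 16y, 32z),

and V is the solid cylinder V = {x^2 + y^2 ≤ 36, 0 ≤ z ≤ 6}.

By the divergence theorem,

    ∯_{∂V} F · n dS = ∭_V (∇ · F) dV.

Compute the divergence:
    ∇ · F = ∂F_x/∂x + ∂F_y/∂y + ∂F_z/∂z = 16 + 16 + 32 = 64.

In cylindrical coordinates, x = r cos(θ), y = r sin(θ), z = z, dV = r dr dθ dz, with 0 ≤ r ≤ 6, 0 ≤ θ ≤ 2π, 0 ≤ z ≤ 6.

The integrand, after substitution and multiplying by the volume element, becomes (64) · r, so

    ∭_V (∇·F) dV = ∫_0^{2π} ∫_0^{6} ∫_0^{6} (64) · r dz dr dθ.

Inner (z from 0 to 6): 384r.
Middle (r from 0 to 6): 6912.
Outer (θ from 0 to 2π): 13824π.

Therefore ∯_{∂V} F · n dS = 13824π.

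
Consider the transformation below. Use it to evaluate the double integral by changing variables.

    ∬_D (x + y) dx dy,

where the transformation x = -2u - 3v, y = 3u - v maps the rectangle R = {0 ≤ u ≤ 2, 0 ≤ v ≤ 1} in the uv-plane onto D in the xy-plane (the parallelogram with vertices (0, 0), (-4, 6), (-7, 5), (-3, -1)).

Compute the Jacobian determinant of (x, y) with respect to (u, v):

    ∂(x,y)/∂(u,v) = | -2  -3 | = (-2)(-1) - (-3)(3) = 11.
                   | 3  -1 |

Its absolute value is |J| = 11 (the area scaling factor).

Substituting x = -2u - 3v, y = 3u - v into the integrand,

    x + y → u - 4v,

so the integral becomes

    ∬_R (u - 4v) · |J| du dv = ∫_0^2 ∫_0^1 (11u - 44v) dv du.

Inner (v): 11u - 22.
Outer (u): -22.

Therefore ∬_D (x + y) dx dy = -22.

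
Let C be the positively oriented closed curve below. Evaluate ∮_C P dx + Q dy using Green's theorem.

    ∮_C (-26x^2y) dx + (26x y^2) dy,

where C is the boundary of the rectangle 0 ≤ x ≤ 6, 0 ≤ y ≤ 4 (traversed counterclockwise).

Green's theorem converts the closed line integral into a double integral over the enclosed region D:

    ∮_C P dx + Q dy = ∬_D (∂Q/∂x - ∂P/∂y) dA.

Here P = -26x^2y, Q = 26x y^2, so

    ∂Q/∂x = 26y^2,    ∂P/∂y = -26x^2,
    ∂Q/∂x - ∂P/∂y = 26x^2 + 26y^2.

D is the region 0 ≤ x ≤ 6, 0 ≤ y ≤ 4. Evaluating the double integral:

    ∬_D (26x^2 + 26y^2) dA = ∫_0^{6} ∫_0^{4} (26x^2 + 26y^2) dy dx.

Inner (y from 0 to 4): 104x^2 + 1664/3.
Outer (x from 0 to 6): 10816.

Therefore ∮_C P dx + Q dy = 10816.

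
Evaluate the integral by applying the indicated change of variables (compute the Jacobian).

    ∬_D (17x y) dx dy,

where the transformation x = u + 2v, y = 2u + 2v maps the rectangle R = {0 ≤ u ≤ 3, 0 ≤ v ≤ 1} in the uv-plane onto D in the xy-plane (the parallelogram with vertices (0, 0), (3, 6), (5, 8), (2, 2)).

Compute the Jacobian determinant of (x, y) with respect to (u, v):

    ∂(x,y)/∂(u,v) = | 1  2 | = (1)(2) - (2)(2) = -2.
                   | 2  2 |

Its absolute value is |J| = 2 (the area scaling factor).

Substituting x = u + 2v, y = 2u + 2v into the integrand,

    17x y → 34u^2 + 102u v + 68v^2,

so the integral becomes

    ∬_R (34u^2 + 102u v + 68v^2) · |J| du dv = ∫_0^3 ∫_0^1 (68u^2 + 204u v + 136v^2) dv du.

Inner (v): 68u^2 + 102u + 136/3.
Outer (u): 1207.

Therefore ∬_D (17x y) dx dy = 1207.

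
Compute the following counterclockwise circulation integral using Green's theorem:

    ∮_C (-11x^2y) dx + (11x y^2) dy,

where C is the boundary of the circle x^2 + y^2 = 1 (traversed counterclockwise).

Green's theorem converts the closed line integral into a double integral over the enclosed region D:

    ∮_C P dx + Q dy = ∬_D (∂Q/∂x - ∂P/∂y) dA.

Here P = -11x^2y, Q = 11x y^2, so

    ∂Q/∂x = 11y^2,    ∂P/∂y = -11x^2,
    ∂Q/∂x - ∂P/∂y = 11x^2 + 11y^2.

D is the region x^2 + y^2 ≤ 1. Evaluating the double integral:

In polar coordinates (x = r cos θ, y = r sin θ, dA = r dr dθ) the integrand becomes 11r^2, so

    ∬_D (11x^2 + 11y^2) dA = ∫_0^{2π} ∫_0^{1} (11r^2) · r dr dθ.

Inner (r from 0 to 1): 11/4.
Outer (θ from 0 to 2π): 11π/2.

Therefore ∮_C P dx + Q dy = 11π/2.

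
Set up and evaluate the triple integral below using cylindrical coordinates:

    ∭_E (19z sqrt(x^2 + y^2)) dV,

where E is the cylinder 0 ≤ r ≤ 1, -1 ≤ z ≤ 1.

In cylindrical coordinates, x = r cos(θ), y = r sin(θ), z = z, and dV = r dr dθ dz.

The integrand becomes 19r z, so

    ∭_E (19z sqrt(x^2 + y^2)) dV = ∫_{0}^{2π} ∫_{0}^{1} ∫_{-1}^{1} (19r z) · r dz dr dθ.

Inner (z): 0.
Middle (r from 0 to 1): 0.
Outer (θ): 0.

Therefore the triple integral equals 0.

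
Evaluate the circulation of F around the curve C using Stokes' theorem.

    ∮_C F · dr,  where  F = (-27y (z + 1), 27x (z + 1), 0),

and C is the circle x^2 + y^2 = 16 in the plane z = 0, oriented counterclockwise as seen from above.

Let S be the flat disk x^2 + y^2 ≤ 16 in the plane z = 0, with upward unit normal n̂ = ẑ. By Stokes' theorem,

    ∮_C F · dr = ∬_S (∇ × F) · n̂ dS = ∬_D (curl F)_z dA,

where D is the disk x^2 + y^2 ≤ 16.

Compute the curl of F = (-27y (z + 1), 27x (z + 1), 0):
    (∇ × F)_x = ∂F_z/∂y - ∂F_y/∂z = -27x,
    (∇ × F)_y = ∂F_x/∂z - ∂F_z/∂x = -27y,
    (∇ × F)_z = ∂F_y/∂x - ∂F_x/∂y = 54z + 54.

On z = 0, (curl F)_z = 54.

Convert to polar (x = r cos θ, y = r sin θ, dA = r dr dθ); the integrand becomes 54, so

    ∬_D (curl F)_z dA = ∫_0^{2π} ∫_0^{4} (54) · r dr dθ.

Inner (r from 0 to 4): 432.
Outer (θ from 0 to 2π): 864π.

Therefore ∮_C F · dr = 864π.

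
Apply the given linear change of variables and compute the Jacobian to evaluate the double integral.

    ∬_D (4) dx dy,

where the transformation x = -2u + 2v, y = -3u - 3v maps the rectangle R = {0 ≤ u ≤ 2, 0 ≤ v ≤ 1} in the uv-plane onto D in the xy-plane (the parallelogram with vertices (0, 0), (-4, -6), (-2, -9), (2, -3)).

Compute the Jacobian determinant of (x, y) with respect to (u, v):

    ∂(x,y)/∂(u,v) = | -2  2 | = (-2)(-3) - (2)(-3) = 12.
                   | -3  -3 |

Its absolute value is |J| = 12 (the area scaling factor).

Substituting x = -2u + 2v, y = -3u - 3v into the integrand,

    4 → 4,

so the integral becomes

    ∬_R (4) · |J| du dv = ∫_0^2 ∫_0^1 (48) dv du.

Inner (v): 48.
Outer (u): 96.

Therefore ∬_D (4) dx dy = 96.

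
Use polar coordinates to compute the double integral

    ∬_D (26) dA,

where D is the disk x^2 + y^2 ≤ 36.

The region D is 0 ≤ r ≤ 6, 0 ≤ θ ≤ 2π in polar coordinates, where x = r cos(θ), y = r sin(θ), and dA = r dr dθ.

Under the substitution, the integrand becomes 26, so

    ∬_D (26) dA = ∫_{0}^{2π} ∫_{0}^{6} (26) · r dr dθ.

Inner integral (in r): ∫_{0}^{6} (26) · r dr = 468.

Outer integral (in θ): ∫_{0}^{2π} (468) dθ = 936π.

Therefore ∬_D (26) dA = 936π.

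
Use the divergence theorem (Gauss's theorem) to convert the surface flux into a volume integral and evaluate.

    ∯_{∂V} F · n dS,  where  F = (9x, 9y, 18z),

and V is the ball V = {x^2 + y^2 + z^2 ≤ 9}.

By the divergence theorem,

    ∯_{∂V} F · n dS = ∭_V (∇ · F) dV.

Compute the divergence:
    ∇ · F = ∂F_x/∂x + ∂F_y/∂y + ∂F_z/∂z = 9 + 9 + 18 = 36.

In spherical coordinates, x = ρ sin(φ) cos(θ), y = ρ sin(φ) sin(θ), z = ρ cos(φ), dV = ρ^2 sin(φ) dρ dφ dθ, with 0 ≤ ρ ≤ 3, 0 ≤ φ ≤ π, 0 ≤ θ ≤ 2π.

The integrand, after substitution and multiplying by the volume element, becomes (36) · ρ^2 sin(φ), so

    ∭_V (∇·F) dV = ∫_0^{2π} ∫_0^{π} ∫_0^{3} (36) · ρ^2 sin(φ) dρ dφ dθ.

Inner (ρ from 0 to 3): 324sin(φ).
Middle (φ from 0 to π): 648.
Outer (θ from 0 to 2π): 1296π.

Therefore ∯_{∂V} F · n dS = 1296π.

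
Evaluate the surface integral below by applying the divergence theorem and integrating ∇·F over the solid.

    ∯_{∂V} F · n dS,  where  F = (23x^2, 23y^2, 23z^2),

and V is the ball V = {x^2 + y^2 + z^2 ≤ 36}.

By the divergence theorem,

    ∯_{∂V} F · n dS = ∭_V (∇ · F) dV.

Compute the divergence:
    ∇ · F = ∂F_x/∂x + ∂F_y/∂y + ∂F_z/∂z = 46x + 46y + 46z.

In spherical coordinates, x = ρ sin(φ) cos(θ), y = ρ sin(φ) sin(θ), z = ρ cos(φ), dV = ρ^2 sin(φ) dρ dφ dθ, with 0 ≤ ρ ≤ 6, 0 ≤ φ ≤ π, 0 ≤ θ ≤ 2π.

The integrand, after substitution and multiplying by the volume element, becomes (46ρ (sqrt(2)sin(φ)sin(θ + π/4) + cos(φ))) · ρ^2 sin(φ), so

    ∭_V (∇·F) dV = ∫_0^{2π} ∫_0^{π} ∫_0^{6} (46ρ (sqrt(2)sin(φ)sin(θ + π/4) + cos(φ))) · ρ^2 sin(φ) dρ dφ dθ.

Inner (ρ from 0 to 6): 14904(sqrt(2)sin(φ)sin(θ + π/4) + cos(φ))sin(φ).
Middle (φ from 0 to π): 7452sqrt(2)π sin(θ + π/4).
Outer (θ from 0 to 2π): 0.

Therefore ∯_{∂V} F · n dS = 0.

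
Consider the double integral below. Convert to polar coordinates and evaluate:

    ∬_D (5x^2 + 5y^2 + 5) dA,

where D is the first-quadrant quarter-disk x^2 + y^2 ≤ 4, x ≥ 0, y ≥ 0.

The region D is 0 ≤ r ≤ 2, 0 ≤ θ ≤ π/2 in polar coordinates, where x = r cos(θ), y = r sin(θ), and dA = r dr dθ.

Under the substitution, the integrand becomes 5r^2 + 5, so

    ∬_D (5x^2 + 5y^2 + 5) dA = ∫_{0}^{π/2} ∫_{0}^{2} (5r^2 + 5) · r dr dθ.

Inner integral (in r): ∫_{0}^{2} (5r^2 + 5) · r dr = 30.

Outer integral (in θ): ∫_{0}^{π/2} (30) dθ = 15π.

Therefore ∬_D (5x^2 + 5y^2 + 5) dA = 15π.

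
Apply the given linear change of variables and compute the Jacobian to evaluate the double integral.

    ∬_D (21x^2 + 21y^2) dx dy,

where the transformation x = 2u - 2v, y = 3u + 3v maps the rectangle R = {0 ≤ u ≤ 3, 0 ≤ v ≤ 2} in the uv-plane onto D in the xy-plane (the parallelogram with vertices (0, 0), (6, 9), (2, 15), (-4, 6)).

Compute the Jacobian determinant of (x, y) with respect to (u, v):

    ∂(x,y)/∂(u,v) = | 2  -2 | = (2)(3) - (-2)(3) = 12.
                   | 3  3 |

Its absolute value is |J| = 12 (the area scaling factor).

Substituting x = 2u - 2v, y = 3u + 3v into the integrand,

    21x^2 + 21y^2 → 273u^2 + 210u v + 273v^2,

so the integral becomes

    ∬_R (273u^2 + 210u v + 273v^2) · |J| du dv = ∫_0^3 ∫_0^2 (3276u^2 + 2520u v + 3276v^2) dv du.

Inner (v): 6552u^2 + 5040u + 8736.
Outer (u): 107856.

Therefore ∬_D (21x^2 + 21y^2) dx dy = 107856.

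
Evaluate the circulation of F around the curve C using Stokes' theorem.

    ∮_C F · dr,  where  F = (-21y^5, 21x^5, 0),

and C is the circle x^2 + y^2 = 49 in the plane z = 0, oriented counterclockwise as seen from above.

Let S be the flat disk x^2 + y^2 ≤ 49 in the plane z = 0, with upward unit normal n̂ = ẑ. By Stokes' theorem,

    ∮_C F · dr = ∬_S (∇ × F) · n̂ dS = ∬_D (curl F)_z dA,

where D is the disk x^2 + y^2 ≤ 49.

Compute the curl of F = (-21y^5, 21x^5, 0):
    (∇ × F)_x = ∂F_z/∂y - ∂F_y/∂z = 0,
    (∇ × F)_y = ∂F_x/∂z - ∂F_z/∂x = 0,
    (∇ × F)_z = ∂F_y/∂x - ∂F_x/∂y = 105x^4 + 105y^4.

On z = 0, (curl F)_z = 105x^4 + 105y^4.

Convert to polar (x = r cos θ, y = r sin θ, dA = r dr dθ); the integrand becomes 105r^4(sin(θ)^4 + cos(θ)^4), so

    ∬_D (curl F)_z dA = ∫_0^{2π} ∫_0^{7} (105r^4(sin(θ)^4 + cos(θ)^4)) · r dr dθ.

Inner (r from 0 to 7): 4117715sin(θ)^4/2 + 4117715cos(θ)^4/2.
Outer (θ from 0 to 2π): 12353145π/4.

Therefore ∮_C F · dr = 12353145π/4.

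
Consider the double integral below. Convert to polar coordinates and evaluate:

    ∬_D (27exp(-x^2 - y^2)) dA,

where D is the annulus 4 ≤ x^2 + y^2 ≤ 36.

The region D is 2 ≤ r ≤ 6, 0 ≤ θ ≤ 2π in polar coordinates, where x = r cos(θ), y = r sin(θ), and dA = r dr dθ.

Under the substitution, the integrand becomes 27exp(-r^2), so

    ∬_D (27exp(-x^2 - y^2)) dA = ∫_{0}^{2π} ∫_{2}^{6} (27exp(-r^2)) · r dr dθ.

Inner integral (in r): ∫_{2}^{6} (27exp(-r^2)) · r dr = -(27 - 27exp(32))exp(-36)/2.

Outer integral (in θ): ∫_{0}^{2π} (-(27 - 27exp(32))exp(-36)/2) dθ = -27π (1 - exp(32))exp(-36).

Therefore ∬_D (27exp(-x^2 - y^2)) dA = -27π (1 - exp(32))exp(-36).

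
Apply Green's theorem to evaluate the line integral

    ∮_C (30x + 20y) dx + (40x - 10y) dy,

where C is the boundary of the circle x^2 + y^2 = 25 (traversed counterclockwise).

Green's theorem converts the closed line integral into a double integral over the enclosed region D:

    ∮_C P dx + Q dy = ∬_D (∂Q/∂x - ∂P/∂y) dA.

Here P = 30x + 20y, Q = 40x - 10y, so

    ∂Q/∂x = 40,    ∂P/∂y = 20,
    ∂Q/∂x - ∂P/∂y = 20.

D is the region x^2 + y^2 ≤ 25. Evaluating the double integral:

In polar coordinates (x = r cos θ, y = r sin θ, dA = r dr dθ) the integrand becomes 20, so

    ∬_D (20) dA = ∫_0^{2π} ∫_0^{5} (20) · r dr dθ.

Inner (r from 0 to 5): 250.
Outer (θ from 0 to 2π): 500π.

Therefore ∮_C P dx + Q dy = 500π.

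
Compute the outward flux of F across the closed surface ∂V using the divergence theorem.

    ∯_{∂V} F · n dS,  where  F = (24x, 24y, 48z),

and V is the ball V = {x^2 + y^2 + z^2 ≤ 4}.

By the divergence theorem,

    ∯_{∂V} F · n dS = ∭_V (∇ · F) dV.

Compute the divergence:
    ∇ · F = ∂F_x/∂x + ∂F_y/∂y + ∂F_z/∂z = 24 + 24 + 48 = 96.

In spherical coordinates, x = ρ sin(φ) cos(θ), y = ρ sin(φ) sin(θ), z = ρ cos(φ), dV = ρ^2 sin(φ) dρ dφ dθ, with 0 ≤ ρ ≤ 2, 0 ≤ φ ≤ π, 0 ≤ θ ≤ 2π.

The integrand, after substitution and multiplying by the volume element, becomes (96) · ρ^2 sin(φ), so

    ∭_V (∇·F) dV = ∫_0^{2π} ∫_0^{π} ∫_0^{2} (96) · ρ^2 sin(φ) dρ dφ dθ.

Inner (ρ from 0 to 2): 256sin(φ).
Middle (φ from 0 to π): 512.
Outer (θ from 0 to 2π): 1024π.

Therefore ∯_{∂V} F · n dS = 1024π.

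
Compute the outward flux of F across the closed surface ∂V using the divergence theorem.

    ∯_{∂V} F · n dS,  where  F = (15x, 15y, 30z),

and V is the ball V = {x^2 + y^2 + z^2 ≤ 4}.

By the divergence theorem,

    ∯_{∂V} F · n dS = ∭_V (∇ · F) dV.

Compute the divergence:
    ∇ · F = ∂F_x/∂x + ∂F_y/∂y + ∂F_z/∂z = 15 + 15 + 30 = 60.

In spherical coordinates, x = ρ sin(φ) cos(θ), y = ρ sin(φ) sin(θ), z = ρ cos(φ), dV = ρ^2 sin(φ) dρ dφ dθ, with 0 ≤ ρ ≤ 2, 0 ≤ φ ≤ π, 0 ≤ θ ≤ 2π.

The integrand, after substitution and multiplying by the volume element, becomes (60) · ρ^2 sin(φ), so

    ∭_V (∇·F) dV = ∫_0^{2π} ∫_0^{π} ∫_0^{2} (60) · ρ^2 sin(φ) dρ dφ dθ.

Inner (ρ from 0 to 2): 160sin(φ).
Middle (φ from 0 to π): 320.
Outer (θ from 0 to 2π): 640π.

Therefore ∯_{∂V} F · n dS = 640π.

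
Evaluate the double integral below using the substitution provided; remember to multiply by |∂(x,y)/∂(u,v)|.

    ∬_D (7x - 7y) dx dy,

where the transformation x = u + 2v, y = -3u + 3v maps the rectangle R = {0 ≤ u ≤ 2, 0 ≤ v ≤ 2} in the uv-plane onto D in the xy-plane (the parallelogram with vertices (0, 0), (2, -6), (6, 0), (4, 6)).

Compute the Jacobian determinant of (x, y) with respect to (u, v):

    ∂(x,y)/∂(u,v) = | 1  2 | = (1)(3) - (2)(-3) = 9.
                   | -3  3 |

Its absolute value is |J| = 9 (the area scaling factor).

Substituting x = u + 2v, y = -3u + 3v into the integrand,

    7x - 7y → 28u - 7v,

so the integral becomes

    ∬_R (28u - 7v) · |J| du dv = ∫_0^2 ∫_0^2 (252u - 63v) dv du.

Inner (v): 504u - 126.
Outer (u): 756.

Therefore ∬_D (7x - 7y) dx dy = 756.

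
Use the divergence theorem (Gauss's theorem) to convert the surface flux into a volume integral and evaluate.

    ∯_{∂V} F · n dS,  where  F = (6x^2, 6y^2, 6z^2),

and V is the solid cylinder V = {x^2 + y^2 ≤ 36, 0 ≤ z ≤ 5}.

By the divergence theorem,

    ∯_{∂V} F · n dS = ∭_V (∇ · F) dV.

Compute the divergence:
    ∇ · F = ∂F_x/∂x + ∂F_y/∂y + ∂F_z/∂z = 12x + 12y + 12z.

In cylindrical coordinates, x = r cos(θ), y = r sin(θ), z = z, dV = r dr dθ dz, with 0 ≤ r ≤ 6, 0 ≤ θ ≤ 2π, 0 ≤ z ≤ 5.

The integrand, after substitution and multiplying by the volume element, becomes (12sqrt(2)r sin(θ + π/4) + 12z) · r, so

    ∭_V (∇·F) dV = ∫_0^{2π} ∫_0^{6} ∫_0^{5} (12sqrt(2)r sin(θ + π/4) + 12z) · r dz dr dθ.

Inner (z from 0 to 5): 30r (2sqrt(2)r sin(θ + π/4) + 5).
Middle (r from 0 to 6): 4320sqrt(2)sin(θ + π/4) + 2700.
Outer (θ from 0 to 2π): 5400π.

Therefore ∯_{∂V} F · n dS = 5400π.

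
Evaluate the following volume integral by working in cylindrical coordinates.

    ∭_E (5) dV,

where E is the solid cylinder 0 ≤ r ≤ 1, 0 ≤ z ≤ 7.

In cylindrical coordinates, x = r cos(θ), y = r sin(θ), z = z, and dV = r dr dθ dz.

The integrand becomes 5, so

    ∭_E (5) dV = ∫_{0}^{2π} ∫_{0}^{1} ∫_{0}^{7} (5) · r dz dr dθ.

Inner (z): 35r.
Middle (r from 0 to 1): 35/2.
Outer (θ): 35π.

Therefore the triple integral equals 35π.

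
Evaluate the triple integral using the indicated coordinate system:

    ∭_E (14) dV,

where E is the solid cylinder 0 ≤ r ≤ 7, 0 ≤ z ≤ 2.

In cylindrical coordinates, x = r cos(θ), y = r sin(θ), z = z, and dV = r dr dθ dz.

The integrand becomes 14, so

    ∭_E (14) dV = ∫_{0}^{2π} ∫_{0}^{7} ∫_{0}^{2} (14) · r dz dr dθ.

Inner (z): 28r.
Middle (r from 0 to 7): 686.
Outer (θ): 1372π.

Therefore the triple integral equals 1372π.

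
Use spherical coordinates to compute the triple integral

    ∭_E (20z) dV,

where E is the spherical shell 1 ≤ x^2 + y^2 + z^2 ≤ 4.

In spherical coordinates, x = ρ sin(φ) cos(θ), y = ρ sin(φ) sin(θ), z = ρ cos(φ), and dV = ρ^2 sin(φ) dρ dφ dθ.

The integrand becomes 20ρ cos(φ), so

    ∭_E (20z) dV = ∫_{0}^{2π} ∫_{0}^{π} ∫_{1}^{2} (20ρ cos(φ)) · ρ^2 sin(φ) dρ dφ dθ.

Inner (ρ): 75sin(2φ)/2.
Middle (φ): 0.
Outer (θ): 0.

Therefore the triple integral equals 0.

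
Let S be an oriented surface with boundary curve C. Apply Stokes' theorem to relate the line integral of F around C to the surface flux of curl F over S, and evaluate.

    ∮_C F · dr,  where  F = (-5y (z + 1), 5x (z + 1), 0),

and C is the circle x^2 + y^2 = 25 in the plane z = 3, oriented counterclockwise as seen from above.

Let S be the flat disk x^2 + y^2 ≤ 25 in the plane z = 3, with upward unit normal n̂ = ẑ. By Stokes' theorem,

    ∮_C F · dr = ∬_S (∇ × F) · n̂ dS = ∬_D (curl F)_z dA,

where D is the disk x^2 + y^2 ≤ 25.

Compute the curl of F = (-5y (z + 1), 5x (z + 1), 0):
    (∇ × F)_x = ∂F_z/∂y - ∂F_y/∂z = -5x,
    (∇ × F)_y = ∂F_x/∂z - ∂F_z/∂x = -5y,
    (∇ × F)_z = ∂F_y/∂x - ∂F_x/∂y = 10z + 10.

On z = 3, (curl F)_z = 40.

Convert to polar (x = r cos θ, y = r sin θ, dA = r dr dθ); the integrand becomes 40, so

    ∬_D (curl F)_z dA = ∫_0^{2π} ∫_0^{5} (40) · r dr dθ.

Inner (r from 0 to 5): 500.
Outer (θ from 0 to 2π): 1000π.

Therefore ∮_C F · dr = 1000π.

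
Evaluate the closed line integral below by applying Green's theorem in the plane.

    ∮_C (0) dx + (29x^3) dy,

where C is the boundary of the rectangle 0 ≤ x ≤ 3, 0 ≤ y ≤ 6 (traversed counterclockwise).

Green's theorem converts the closed line integral into a double integral over the enclosed region D:

    ∮_C P dx + Q dy = ∬_D (∂Q/∂x - ∂P/∂y) dA.

Here P = 0, Q = 29x^3, so

    ∂Q/∂x = 87x^2,    ∂P/∂y = 0,
    ∂Q/∂x - ∂P/∂y = 87x^2.

D is the region 0 ≤ x ≤ 3, 0 ≤ y ≤ 6. Evaluating the double integral:

    ∬_D (87x^2) dA = ∫_0^{3} ∫_0^{6} (87x^2) dy dx.

Inner (y from 0 to 6): 522x^2.
Outer (x from 0 to 3): 4698.

Therefore ∮_C P dx + Q dy = 4698.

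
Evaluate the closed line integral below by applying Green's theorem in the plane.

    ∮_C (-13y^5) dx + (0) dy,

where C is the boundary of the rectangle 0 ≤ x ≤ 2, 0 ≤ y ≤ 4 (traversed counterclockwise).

Green's theorem converts the closed line integral into a double integral over the enclosed region D:

    ∮_C P dx + Q dy = ∬_D (∂Q/∂x - ∂P/∂y) dA.

Here P = -13y^5, Q = 0, so

    ∂Q/∂x = 0,    ∂P/∂y = -65y^4,
    ∂Q/∂x - ∂P/∂y = 65y^4.

D is the region 0 ≤ x ≤ 2, 0 ≤ y ≤ 4. Evaluating the double integral:

    ∬_D (65y^4) dA = ∫_0^{2} ∫_0^{4} (65y^4) dy dx.

Inner (y from 0 to 4): 13312.
Outer (x from 0 to 2): 26624.

Therefore ∮_C P dx + Q dy = 26624.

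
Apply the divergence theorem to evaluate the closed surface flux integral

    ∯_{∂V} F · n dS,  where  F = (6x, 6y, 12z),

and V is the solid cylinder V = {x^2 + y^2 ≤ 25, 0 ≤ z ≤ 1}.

By the divergence theorem,

    ∯_{∂V} F · n dS = ∭_V (∇ · F) dV.

Compute the divergence:
    ∇ · F = ∂F_x/∂x + ∂F_y/∂y + ∂F_z/∂z = 6 + 6 + 12 = 24.

In cylindrical coordinates, x = r cos(θ), y = r sin(θ), z = z, dV = r dr dθ dz, with 0 ≤ r ≤ 5, 0 ≤ θ ≤ 2π, 0 ≤ z ≤ 1.

The integrand, after substitution and multiplying by the volume element, becomes (24) · r, so

    ∭_V (∇·F) dV = ∫_0^{2π} ∫_0^{5} ∫_0^{1} (24) · r dz dr dθ.

Inner (z from 0 to 1): 24r.
Middle (r from 0 to 5): 300.
Outer (θ from 0 to 2π): 600π.

Therefore ∯_{∂V} F · n dS = 600π.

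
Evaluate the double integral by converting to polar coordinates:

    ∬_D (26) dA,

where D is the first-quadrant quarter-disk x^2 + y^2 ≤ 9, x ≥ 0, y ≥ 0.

The region D is 0 ≤ r ≤ 3, 0 ≤ θ ≤ π/2 in polar coordinates, where x = r cos(θ), y = r sin(θ), and dA = r dr dθ.

Under the substitution, the integrand becomes 26, so

    ∬_D (26) dA = ∫_{0}^{π/2} ∫_{0}^{3} (26) · r dr dθ.

Inner integral (in r): ∫_{0}^{3} (26) · r dr = 117.

Outer integral (in θ): ∫_{0}^{π/2} (117) dθ = 117π/2.

Therefore ∬_D (26) dA = 117π/2.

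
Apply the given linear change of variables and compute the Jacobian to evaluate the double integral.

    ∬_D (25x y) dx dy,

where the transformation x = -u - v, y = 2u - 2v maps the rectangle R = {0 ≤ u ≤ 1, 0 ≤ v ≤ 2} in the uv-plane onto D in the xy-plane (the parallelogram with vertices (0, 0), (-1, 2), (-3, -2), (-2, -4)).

Compute the Jacobian determinant of (x, y) with respect to (u, v):

    ∂(x,y)/∂(u,v) = | -1  -1 | = (-1)(-2) - (-1)(2) = 4.
                   | 2  -2 |

Its absolute value is |J| = 4 (the area scaling factor).

Substituting x = -u - v, y = 2u - 2v into the integrand,

    25x y → -50u^2 + 50v^2,

so the integral becomes

    ∬_R (-50u^2 + 50v^2) · |J| du dv = ∫_0^1 ∫_0^2 (-200u^2 + 200v^2) dv du.

Inner (v): 1600/3 - 400u^2.
Outer (u): 400.

Therefore ∬_D (25x y) dx dy = 400.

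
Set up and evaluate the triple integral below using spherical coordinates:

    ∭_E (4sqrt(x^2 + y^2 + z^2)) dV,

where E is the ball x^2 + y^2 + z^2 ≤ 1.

In spherical coordinates, x = ρ sin(φ) cos(θ), y = ρ sin(φ) sin(θ), z = ρ cos(φ), and dV = ρ^2 sin(φ) dρ dφ dθ.

The integrand becomes 4ρ, so

    ∭_E (4sqrt(x^2 + y^2 + z^2)) dV = ∫_{0}^{2π} ∫_{0}^{π} ∫_{0}^{1} (4ρ) · ρ^2 sin(φ) dρ dφ dθ.

Inner (ρ): sin(φ).
Middle (φ): 2.
Outer (θ): 4π.

Therefore the triple integral equals 4π.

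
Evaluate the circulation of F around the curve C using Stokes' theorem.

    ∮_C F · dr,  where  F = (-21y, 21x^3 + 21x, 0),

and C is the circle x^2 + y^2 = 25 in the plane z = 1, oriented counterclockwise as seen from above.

Let S be the flat disk x^2 + y^2 ≤ 25 in the plane z = 1, with upward unit normal n̂ = ẑ. By Stokes' theorem,

    ∮_C F · dr = ∬_S (∇ × F) · n̂ dS = ∬_D (curl F)_z dA,

where D is the disk x^2 + y^2 ≤ 25.

Compute the curl of F = (-21y, 21x^3 + 21x, 0):
    (∇ × F)_x = ∂F_z/∂y - ∂F_y/∂z = 0,
    (∇ × F)_y = ∂F_x/∂z - ∂F_z/∂x = 0,
    (∇ × F)_z = ∂F_y/∂x - ∂F_x/∂y = 63x^2 + 42.

On z = 1, (curl F)_z = 63x^2 + 42.

Convert to polar (x = r cos θ, y = r sin θ, dA = r dr dθ); the integrand becomes 63r^2cos(θ)^2 + 42, so

    ∬_D (curl F)_z dA = ∫_0^{2π} ∫_0^{5} (63r^2cos(θ)^2 + 42) · r dr dθ.

Inner (r from 0 to 5): 39375cos(θ)^2/4 + 525.
Outer (θ from 0 to 2π): 43575π/4.

Therefore ∮_C F · dr = 43575π/4.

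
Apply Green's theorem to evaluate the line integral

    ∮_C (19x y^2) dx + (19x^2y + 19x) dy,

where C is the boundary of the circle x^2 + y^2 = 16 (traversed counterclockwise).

Green's theorem converts the closed line integral into a double integral over the enclosed region D:

    ∮_C P dx + Q dy = ∬_D (∂Q/∂x - ∂P/∂y) dA.

Here P = 19x y^2, Q = 19x^2y + 19x, so

    ∂Q/∂x = 38x y + 19,    ∂P/∂y = 38x y,
    ∂Q/∂x - ∂P/∂y = 19.

D is the region x^2 + y^2 ≤ 16. Evaluating the double integral:

In polar coordinates (x = r cos θ, y = r sin θ, dA = r dr dθ) the integrand becomes 19, so

    ∬_D (19) dA = ∫_0^{2π} ∫_0^{4} (19) · r dr dθ.

Inner (r from 0 to 4): 152.
Outer (θ from 0 to 2π): 304π.

Therefore ∮_C P dx + Q dy = 304π.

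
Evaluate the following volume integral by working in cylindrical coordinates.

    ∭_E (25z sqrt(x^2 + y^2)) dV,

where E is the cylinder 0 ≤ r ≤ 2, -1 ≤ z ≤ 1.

In cylindrical coordinates, x = r cos(θ), y = r sin(θ), z = z, and dV = r dr dθ dz.

The integrand becomes 25r z, so

    ∭_E (25z sqrt(x^2 + y^2)) dV = ∫_{0}^{2π} ∫_{0}^{2} ∫_{-1}^{1} (25r z) · r dz dr dθ.

Inner (z): 0.
Middle (r from 0 to 2): 0.
Outer (θ): 0.

Therefore the triple integral equals 0.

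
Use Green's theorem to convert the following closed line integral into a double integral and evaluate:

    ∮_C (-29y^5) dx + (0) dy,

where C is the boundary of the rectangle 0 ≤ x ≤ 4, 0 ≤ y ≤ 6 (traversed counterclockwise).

Green's theorem converts the closed line integral into a double integral over the enclosed region D:

    ∮_C P dx + Q dy = ∬_D (∂Q/∂x - ∂P/∂y) dA.

Here P = -29y^5, Q = 0, so

    ∂Q/∂x = 0,    ∂P/∂y = -145y^4,
    ∂Q/∂x - ∂P/∂y = 145y^4.

D is the region 0 ≤ x ≤ 4, 0 ≤ y ≤ 6. Evaluating the double integral:

    ∬_D (145y^4) dA = ∫_0^{4} ∫_0^{6} (145y^4) dy dx.

Inner (y from 0 to 6): 225504.
Outer (x from 0 to 4): 902016.

Therefore ∮_C P dx + Q dy = 902016.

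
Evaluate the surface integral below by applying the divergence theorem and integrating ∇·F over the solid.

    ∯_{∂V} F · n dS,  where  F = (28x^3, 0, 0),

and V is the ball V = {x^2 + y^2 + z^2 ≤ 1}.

By the divergence theorem,

    ∯_{∂V} F · n dS = ∭_V (∇ · F) dV.

Compute the divergence:
    ∇ · F = ∂F_x/∂x + ∂F_y/∂y + ∂F_z/∂z = 84x^2 + 0 + 0 = 84x^2.

In spherical coordinates, x = ρ sin(φ) cos(θ), y = ρ sin(φ) sin(θ), z = ρ cos(φ), dV = ρ^2 sin(φ) dρ dφ dθ, with 0 ≤ ρ ≤ 1, 0 ≤ φ ≤ π, 0 ≤ θ ≤ 2π.

The integrand, after substitution and multiplying by the volume element, becomes (84ρ^2sin(φ)^2cos(θ)^2) · ρ^2 sin(φ), so

    ∭_V (∇·F) dV = ∫_0^{2π} ∫_0^{π} ∫_0^{1} (84ρ^2sin(φ)^2cos(θ)^2) · ρ^2 sin(φ) dρ dφ dθ.

Inner (ρ from 0 to 1): 84sin(φ)^3cos(θ)^2/5.
Middle (φ from 0 to π): 112cos(θ)^2/5.
Outer (θ from 0 to 2π): 112π/5.

Therefore ∯_{∂V} F · n dS = 112π/5.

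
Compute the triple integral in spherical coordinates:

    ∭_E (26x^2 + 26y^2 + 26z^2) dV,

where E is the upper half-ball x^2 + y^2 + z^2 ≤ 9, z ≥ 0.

In spherical coordinates, x = ρ sin(φ) cos(θ), y = ρ sin(φ) sin(θ), z = ρ cos(φ), and dV = ρ^2 sin(φ) dρ dφ dθ.

The integrand becomes 26ρ^2, so

    ∭_E (26x^2 + 26y^2 + 26z^2) dV = ∫_{0}^{2π} ∫_{0}^{π/2} ∫_{0}^{3} (26ρ^2) · ρ^2 sin(φ) dρ dφ dθ.

Inner (ρ): 6318sin(φ)/5.
Middle (φ): 6318/5.
Outer (θ): 12636π/5.

Therefore the triple integral equals 12636π/5.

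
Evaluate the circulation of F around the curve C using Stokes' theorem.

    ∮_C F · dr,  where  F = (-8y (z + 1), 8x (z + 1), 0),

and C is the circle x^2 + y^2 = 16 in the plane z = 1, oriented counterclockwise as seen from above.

Let S be the flat disk x^2 + y^2 ≤ 16 in the plane z = 1, with upward unit normal n̂ = ẑ. By Stokes' theorem,

    ∮_C F · dr = ∬_S (∇ × F) · n̂ dS = ∬_D (curl F)_z dA,

where D is the disk x^2 + y^2 ≤ 16.

Compute the curl of F = (-8y (z + 1), 8x (z + 1), 0):
    (∇ × F)_x = ∂F_z/∂y - ∂F_y/∂z = -8x,
    (∇ × F)_y = ∂F_x/∂z - ∂F_z/∂x = -8y,
    (∇ × F)_z = ∂F_y/∂x - ∂F_x/∂y = 16z + 16.

On z = 1, (curl F)_z = 32.

Convert to polar (x = r cos θ, y = r sin θ, dA = r dr dθ); the integrand becomes 32, so

    ∬_D (curl F)_z dA = ∫_0^{2π} ∫_0^{4} (32) · r dr dθ.

Inner (r from 0 to 4): 256.
Outer (θ from 0 to 2π): 512π.

Therefore ∮_C F · dr = 512π.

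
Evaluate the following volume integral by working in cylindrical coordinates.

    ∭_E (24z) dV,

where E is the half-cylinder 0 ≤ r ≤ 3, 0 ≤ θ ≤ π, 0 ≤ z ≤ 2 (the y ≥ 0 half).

In cylindrical coordinates, x = r cos(θ), y = r sin(θ), z = z, and dV = r dr dθ dz.

The integrand becomes 24z, so

    ∭_E (24z) dV = ∫_{0}^{π} ∫_{0}^{3} ∫_{0}^{2} (24z) · r dz dr dθ.

Inner (z): 48r.
Middle (r from 0 to 3): 216.
Outer (θ): 216π.

Therefore the triple integral equals 216π.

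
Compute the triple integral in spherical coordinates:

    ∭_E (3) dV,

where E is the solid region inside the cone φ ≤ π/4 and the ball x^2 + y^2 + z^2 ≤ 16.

In spherical coordinates, x = ρ sin(φ) cos(θ), y = ρ sin(φ) sin(θ), z = ρ cos(φ), and dV = ρ^2 sin(φ) dρ dφ dθ.

The integrand becomes 3, so

    ∭_E (3) dV = ∫_{0}^{2π} ∫_{0}^{π/4} ∫_{0}^{4} (3) · ρ^2 sin(φ) dρ dφ dθ.

Inner (ρ): 64sin(φ).
Middle (φ): 64 - 32sqrt(2).
Outer (θ): 64π (2 - sqrt(2)).

Therefore the triple integral equals 64π (2 - sqrt(2)).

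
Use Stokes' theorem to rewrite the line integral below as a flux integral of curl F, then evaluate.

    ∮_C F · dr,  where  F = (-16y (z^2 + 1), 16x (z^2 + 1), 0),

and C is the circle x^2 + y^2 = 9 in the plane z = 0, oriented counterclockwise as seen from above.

Let S be the flat disk x^2 + y^2 ≤ 9 in the plane z = 0, with upward unit normal n̂ = ẑ. By Stokes' theorem,

    ∮_C F · dr = ∬_S (∇ × F) · n̂ dS = ∬_D (curl F)_z dA,

where D is the disk x^2 + y^2 ≤ 9.

Compute the curl of F = (-16y (z^2 + 1), 16x (z^2 + 1), 0):
    (∇ × F)_x = ∂F_z/∂y - ∂F_y/∂z = -32x z,
    (∇ × F)_y = ∂F_x/∂z - ∂F_z/∂x = -32y z,
    (∇ × F)_z = ∂F_y/∂x - ∂F_x/∂y = 32z^2 + 32.

On z = 0, (curl F)_z = 32.

Convert to polar (x = r cos θ, y = r sin θ, dA = r dr dθ); the integrand becomes 32, so

    ∬_D (curl F)_z dA = ∫_0^{2π} ∫_0^{3} (32) · r dr dθ.

Inner (r from 0 to 3): 144.
Outer (θ from 0 to 2π): 288π.

Therefore ∮_C F · dr = 288π.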